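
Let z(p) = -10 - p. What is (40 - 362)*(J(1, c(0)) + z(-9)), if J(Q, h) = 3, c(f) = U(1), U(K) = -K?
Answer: -644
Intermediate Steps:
c(f) = -1 (c(f) = -1*1 = -1)
(40 - 362)*(J(1, c(0)) + z(-9)) = (40 - 362)*(3 + (-10 - 1*(-9))) = -322*(3 + (-10 + 9)) = -322*(3 - 1) = -322*2 = -644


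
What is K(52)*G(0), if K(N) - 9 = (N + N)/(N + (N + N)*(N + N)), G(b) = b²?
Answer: 0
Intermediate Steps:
K(N) = 9 + 2*N/(N + 4*N²) (K(N) = 9 + (N + N)/(N + (N + N)*(N + N)) = 9 + (2*N)/(N + (2*N)*(2*N)) = 9 + (2*N)/(N + 4*N²) = 9 + 2*N/(N + 4*N²))
K(52)*G(0) = ((11 + 36*52)/(1 + 4*52))*0² = ((11 + 1872)/(1 + 208))*0 = (1883/209)*0 = 0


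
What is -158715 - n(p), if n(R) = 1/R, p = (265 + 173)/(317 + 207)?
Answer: -34758847/219 ≈ -1.5872e+5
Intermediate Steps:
p = 219/262 (p = 438/524 = 438*(1/524) = 219/262 ≈ 0.83588)
-158715 - n(p) = -158715 - 1/219/262 = -158715 - 1*262/219 = -158715 - 262/219 = -34758847/219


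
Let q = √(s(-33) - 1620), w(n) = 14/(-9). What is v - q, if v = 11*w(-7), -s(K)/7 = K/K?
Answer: -154/9 - I*√1627 ≈ -17.111 - 40.336*I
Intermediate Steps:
w(n) = -14/9 (w(n) = 14*(-⅑) = -14/9)
s(K) = -7 (s(K) = -7*K/K = -7*1 = -7)
v = -154/9 (v = 11*(-14/9) = -154/9 ≈ -17.111)
q = I*√1627 (q = √(-7 - 1620) = √(-1627) = I*√1627 ≈ 40.336*I)
v - q = -154/9 - I*√1627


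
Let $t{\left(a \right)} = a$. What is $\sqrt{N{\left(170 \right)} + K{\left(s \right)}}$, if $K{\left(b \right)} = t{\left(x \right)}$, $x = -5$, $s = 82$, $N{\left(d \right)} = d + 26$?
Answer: $\sqrt{191} \approx 13.82$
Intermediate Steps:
$N{\left(d \right)} = 26 + d$
$K{\left(b \right)} = -5$
$\sqrt{N{\left(170 \right)} + K{\left(s \right)}} = \sqrt{\left(26 + 170\right) - 5} = \sqrt{196 - 5} = \sqrt{191}$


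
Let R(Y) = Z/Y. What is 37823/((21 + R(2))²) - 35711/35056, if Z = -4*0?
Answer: 187167791/2208528 ≈ 84.748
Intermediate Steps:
Z = 0
R(Y) = 0 (R(Y) = 0/Y = 0)
37823/((21 + R(2))²) - 35711/35056 = 37823/((21 + 0)²) - 35711/35056 = 37823/(21²) - 35711*1/35056 = 37823/441 - 35711/35056 = 187167791/2208528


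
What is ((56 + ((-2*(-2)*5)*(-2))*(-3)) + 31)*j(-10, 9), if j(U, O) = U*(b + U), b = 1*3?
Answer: 14490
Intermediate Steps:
b = 3
j(U, O) = U*(3 + U)
((56 + ((-2*(-2)*5)*(-2))*(-3)) + 31)*j(-10, 9) = ((56 + ((-2*(-2)*5)*(-2))*(-3)) + 31)*(-10*(3 - 10)) = ((56 + ((-2*(-2)*5)*(-2))*(-3)) + 31)*(-10*(-7)) = ((56 + ((4*5)*(-2))*(-3)) + 31)*70 = ((56 + (20*(-2))*(-3)) + 31)*70 = ((56 - 40*(-3)) + 31)*70 = ((56 + 120) + 31)*70 = (176 + 31)*70 = 207*70 = 14490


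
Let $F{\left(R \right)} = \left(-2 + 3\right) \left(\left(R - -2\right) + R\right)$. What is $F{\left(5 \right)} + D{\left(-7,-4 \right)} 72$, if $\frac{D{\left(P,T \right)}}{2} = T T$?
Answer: $2316$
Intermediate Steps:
$D{\left(P,T \right)} = 2 T^{2}$ ($D{\left(P,T \right)} = 2 T T = 2 T^{2}$)
$F{\left(R \right)} = 2 + 2 R$ ($F{\left(R \right)} = 1 \left(\left(R + 2\right) + R\right) = 1 \left(\left(2 + R\right) + R\right) = 1 \left(2 + 2 R\right) = 2 + 2 R$)
$F{\left(5 \right)} + D{\left(-7,-4 \right)} 72 = \left(2 + 2 \cdot 5\right) + 2 \left(-4\right)^{2} \cdot 72 = \left(2 + 10\right) + 2 \cdot 16 \cdot 72 = 12 + 32 \cdot 72 = 12 + 2304 = 2316$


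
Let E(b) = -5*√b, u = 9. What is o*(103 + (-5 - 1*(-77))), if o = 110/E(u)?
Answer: -3850/3 ≈ -1283.3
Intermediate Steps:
o = -22/3 (o = 110/((-5*√9)) = 110/((-5*3)) = 110/(-15) = 110*(-1/15) = -22/3 ≈ -7.3333)
o*(103 + (-5 - 1*(-77))) = -22*(103 + (-5 - 1*(-77)))/3 = -22*(103 + (-5 + 77))/3 = -22*(103 + 72)/3 = -22/3*175 = -3850/3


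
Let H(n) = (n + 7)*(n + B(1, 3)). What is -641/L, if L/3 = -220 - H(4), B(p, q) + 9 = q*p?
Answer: 641/594 ≈ 1.0791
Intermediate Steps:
B(p, q) = -9 + p*q (B(p, q) = -9 + q*p = -9 + p*q)
H(n) = (-6 + n)*(7 + n) (H(n) = (n + 7)*(n + (-9 + 1*3)) = (7 + n)*(n + (-9 + 3)) = (7 + n)*(n - 6) = (7 + n)*(-6 + n) = (-6 + n)*(7 + n))
L = -594 (L = 3*(-220 - (-42 + 4 + 4²)) = 3*(-220 - (-42 + 4 + 16)) = 3*(-220 - 1*(-22)) = 3*(-220 + 22) = 3*(-198) = -594)
-641/L = -641/(-594) = -641*(-1/594) = 641/594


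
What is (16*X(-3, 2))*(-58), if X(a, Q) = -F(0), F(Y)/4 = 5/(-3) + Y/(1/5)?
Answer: -18560/3 ≈ -6186.7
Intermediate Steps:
F(Y) = -20/3 + 20*Y (F(Y) = 4*(5/(-3) + Y/(1/5)) = 4*(5*(-1/3) + Y/(1/5)) = 4*(-5/3 + Y*5) = 4*(-5/3 + 5*Y) = -20/3 + 20*Y)
X(a, Q) = 20/3 (X(a, Q) = -(-20/3 + 20*0) = -(-20/3 + 0) = -1*(-20/3) = 20/3)
(16*X(-3, 2))*(-58) = (16*(20/3))*(-58) = (320/3)*(-58) = -18560/3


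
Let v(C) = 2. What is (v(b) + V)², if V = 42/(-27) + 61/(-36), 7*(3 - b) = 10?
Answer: 25/16 ≈ 1.5625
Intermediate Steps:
b = 11/7 (b = 3 - ⅐*10 = 3 - 10/7 = 11/7 ≈ 1.5714)
V = -13/4 (V = 42*(-1/27) + 61*(-1/36) = -14/9 - 61/36 = -13/4 ≈ -3.2500)
(v(b) + V)² = (2 - 13/4)² = (-5/4)² = 25/16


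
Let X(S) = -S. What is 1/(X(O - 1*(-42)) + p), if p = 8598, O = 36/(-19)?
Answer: 19/162600 ≈ 0.00011685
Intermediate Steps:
O = -36/19 (O = 36*(-1/19) = -36/19 ≈ -1.8947)
1/(X(O - 1*(-42)) + p) = 1/(-(-36/19 - 1*(-42)) + 8598) = 1/(-(-36/19 + 42) + 8598) = 1/(-1*762/19 + 8598) = 1/(-762/19 + 8598) = 1/(162600/19) = 19/162600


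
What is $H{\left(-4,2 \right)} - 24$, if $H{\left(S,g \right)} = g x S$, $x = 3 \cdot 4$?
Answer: $-120$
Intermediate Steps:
$x = 12$
$H{\left(S,g \right)} = 12 S g$ ($H{\left(S,g \right)} = g 12 S = 12 g S = 12 S g$)
$H{\left(-4,2 \right)} - 24 = 12 \left(-4\right) 2 - 24 = -96 - 24 = -120$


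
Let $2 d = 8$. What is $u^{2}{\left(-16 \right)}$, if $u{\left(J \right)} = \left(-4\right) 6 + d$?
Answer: $400$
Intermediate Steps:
$d = 4$ ($d = \frac{1}{2} \cdot 8 = 4$)
$u{\left(J \right)} = -20$ ($u{\left(J \right)} = \left(-4\right) 6 + 4 = -24 + 4 = -20$)
$u^{2}{\left(-16 \right)} = \left(-20\right)^{2} = 400$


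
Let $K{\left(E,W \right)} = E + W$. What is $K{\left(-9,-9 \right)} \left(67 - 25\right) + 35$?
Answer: $-721$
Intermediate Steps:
$K{\left(-9,-9 \right)} \left(67 - 25\right) + 35 = \left(-9 - 9\right) \left(67 - 25\right) + 35 = - 18 \left(67 - 25\right) + 35 = \left(-18\right) 42 + 35 = -756 + 35 = -721$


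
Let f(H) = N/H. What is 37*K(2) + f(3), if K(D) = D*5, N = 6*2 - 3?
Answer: 373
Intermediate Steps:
N = 9 (N = 12 - 3 = 9)
f(H) = 9/H
K(D) = 5*D
37*K(2) + f(3) = 37*(5*2) + 9/3 = 37*10 + 9*(1/3) = 370 + 3 = 373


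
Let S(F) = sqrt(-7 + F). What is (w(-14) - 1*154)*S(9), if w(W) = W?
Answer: -168*sqrt(2) ≈ -237.59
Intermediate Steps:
(w(-14) - 1*154)*S(9) = (-14 - 1*154)*sqrt(-7 + 9) = (-14 - 154)*sqrt(2) = -168*sqrt(2)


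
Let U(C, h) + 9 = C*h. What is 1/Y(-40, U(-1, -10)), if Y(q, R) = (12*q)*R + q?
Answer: -1/520 ≈ -0.0019231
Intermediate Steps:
U(C, h) = -9 + C*h
Y(q, R) = q + 12*R*q (Y(q, R) = 12*R*q + q = q + 12*R*q)
1/Y(-40, U(-1, -10)) = 1/(-40*(1 + 12*(-9 - 1*(-10)))) = 1/(-40*(1 + 12*(-9 + 10))) = 1/(-40*(1 + 12*1)) = 1/(-40*(1 + 12)) = 1/(-40*13) = 1/(-520) = -1/520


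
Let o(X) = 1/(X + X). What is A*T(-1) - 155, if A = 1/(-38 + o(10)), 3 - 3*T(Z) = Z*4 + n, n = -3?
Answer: -353135/2277 ≈ -155.09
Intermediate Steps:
o(X) = 1/(2*X)
T(Z) = 2 - 4*Z/3 (T(Z) = 1 - (Z*4 - 3)/3 = 1 - (4*Z - 3)/3 = 1 - (-3 + 4*Z)/3 = 1 + (1 - 4*Z/3) = 2 - 4*Z/3)
A = -20/759 (A = 1/(-38 + (½)/10) = 1/(-38 + (½)*(⅒)) = 1/(-38 + 1/20) = 1/(-759/20) = -20/759 ≈ -0.026350)
A*T(-1) - 155 = -20*(2 - 4/3*(-1))/759 - 155 = -20*(2 + 4/3)/759 - 155 = -20/759*10/3 - 155 = -200/2277 - 155 = -353135/2277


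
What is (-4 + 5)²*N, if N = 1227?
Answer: 1227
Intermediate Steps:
(-4 + 5)²*N = (-4 + 5)²*1227 = 1²*1227 = 1*1227 = 1227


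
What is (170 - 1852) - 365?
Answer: -2047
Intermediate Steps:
(170 - 1852) - 365 = -1682 - 365 = -2047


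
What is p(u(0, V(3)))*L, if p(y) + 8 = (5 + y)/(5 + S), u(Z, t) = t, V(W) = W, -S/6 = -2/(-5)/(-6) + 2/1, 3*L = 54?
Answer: -1824/11 ≈ -165.82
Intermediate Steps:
L = 18 (L = (⅓)*54 = 18)
S = -58/5 (S = -6*(-2/(-5)/(-6) + 2/1) = -6*(-2*(-⅕)*(-⅙) + 2*1) = -6*((⅖)*(-⅙) + 2) = -6*(-1/15 + 2) = -6*29/15 = -58/5 ≈ -11.600)
p(y) = -289/33 - 5*y/33 (p(y) = -8 + (5 + y)/(5 - 58/5) = -8 + (5 + y)/(-33/5) = -8 + (5 + y)*(-5/33) = -8 + (-25/33 - 5*y/33) = -289/33 - 5*y/33)
p(u(0, V(3)))*L = (-289/33 - 5/33*3)*18 = (-289/33 - 5/11)*18 = -304/33*18 = -1824/11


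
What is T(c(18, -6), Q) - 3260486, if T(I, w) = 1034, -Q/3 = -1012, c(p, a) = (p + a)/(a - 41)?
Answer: -3259452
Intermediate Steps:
c(p, a) = (a + p)/(-41 + a)
Q = 3036 (Q = -3*(-1012) = 3036)
T(c(18, -6), Q) - 3260486 = 1034 - 3260486 = -3259452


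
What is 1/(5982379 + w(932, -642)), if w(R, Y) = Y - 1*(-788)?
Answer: 1/5982525 ≈ 1.6715e-7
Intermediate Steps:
w(R, Y) = 788 + Y (w(R, Y) = Y + 788 = 788 + Y)
1/(5982379 + w(932, -642)) = 1/(5982379 + (788 - 642)) = 1/(5982379 + 146) = 1/5982525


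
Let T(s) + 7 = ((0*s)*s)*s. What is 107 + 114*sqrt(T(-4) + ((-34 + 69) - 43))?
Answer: 107 + 114*I*sqrt(15) ≈ 107.0 + 441.52*I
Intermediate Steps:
T(s) = -7 (T(s) = -7 + ((0*s)*s)*s = -7 + (0*s)*s = -7 + 0*s = -7 + 0 = -7)
107 + 114*sqrt(T(-4) + ((-34 + 69) - 43)) = 107 + 114*sqrt(-7 + ((-34 + 69) - 43)) = 107 + 114*sqrt(-7 + (35 - 43)) = 107 + 114*sqrt(-7 - 8) = 107 + 114*sqrt(-15) = 107 + 114*(I*sqrt(15)) = 107 + 114*I*sqrt(15)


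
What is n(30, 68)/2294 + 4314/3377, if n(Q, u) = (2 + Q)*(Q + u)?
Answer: 10243294/3873419 ≈ 2.6445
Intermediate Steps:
n(30, 68)/2294 + 4314/3377 = (30**2 + 2*30 + 2*68 + 30*68)/2294 + 4314/3377 = (900 + 60 + 136 + 2040)*(1/2294) + 4314*(1/3377) = 3136*(1/2294) + 4314/3377 = 1568/1147 + 4314/3377 = 10243294/3873419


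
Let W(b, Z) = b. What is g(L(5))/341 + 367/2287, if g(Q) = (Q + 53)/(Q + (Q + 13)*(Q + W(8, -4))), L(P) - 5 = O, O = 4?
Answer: 1550745/9635131 ≈ 0.16095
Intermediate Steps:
L(P) = 9 (L(P) = 5 + 4 = 9)
g(Q) = (53 + Q)/(Q + (8 + Q)*(13 + Q)) (g(Q) = (Q + 53)/(Q + (Q + 13)*(Q + 8)) = (53 + Q)/(Q + (13 + Q)*(8 + Q)) = (53 + Q)/(Q + (8 + Q)*(13 + Q)))
g(L(5))/341 + 367/2287 = ((53 + 9)/(104 + 9² + 22*9))/341 + 367/2287 = (62/(104 + 81 + 198))*(1/341) + 367*(1/2287) = (62/383)*(1/341) + 367/2287 = 2/4213 + 367/2287 = 1550745/9635131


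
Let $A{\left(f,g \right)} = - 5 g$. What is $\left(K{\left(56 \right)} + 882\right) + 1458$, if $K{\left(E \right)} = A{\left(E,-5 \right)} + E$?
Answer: $2421$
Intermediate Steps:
$K{\left(E \right)} = 25 + E$ ($K{\left(E \right)} = \left(-5\right) \left(-5\right) + E = 25 + E$)
$\left(K{\left(56 \right)} + 882\right) + 1458 = \left(\left(25 + 56\right) + 882\right) + 1458 = \left(81 + 882\right) + 1458 = 963 + 1458 = 2421$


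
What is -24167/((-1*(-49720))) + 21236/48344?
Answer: -1278131/27314360 ≈ -0.046793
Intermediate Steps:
-24167/((-1*(-49720))) + 21236/48344 = -24167/49720 + 21236*(1/48344) = -24167*1/49720 + 5309/12086 = -2197/4520 + 5309/12086 = -1278131/27314360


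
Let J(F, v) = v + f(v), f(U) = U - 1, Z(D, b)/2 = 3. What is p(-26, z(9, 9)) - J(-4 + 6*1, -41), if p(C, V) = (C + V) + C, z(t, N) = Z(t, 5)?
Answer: 37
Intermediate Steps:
Z(D, b) = 6 (Z(D, b) = 2*3 = 6)
z(t, N) = 6
f(U) = -1 + U
p(C, V) = V + 2*C
J(F, v) = -1 + 2*v (J(F, v) = v + (-1 + v) = -1 + 2*v)
p(-26, z(9, 9)) - J(-4 + 6*1, -41) = (6 + 2*(-26)) - (-1 + 2*(-41)) = (6 - 52) - (-1 - 82) = -46 - 1*(-83) = -46 + 83 = 37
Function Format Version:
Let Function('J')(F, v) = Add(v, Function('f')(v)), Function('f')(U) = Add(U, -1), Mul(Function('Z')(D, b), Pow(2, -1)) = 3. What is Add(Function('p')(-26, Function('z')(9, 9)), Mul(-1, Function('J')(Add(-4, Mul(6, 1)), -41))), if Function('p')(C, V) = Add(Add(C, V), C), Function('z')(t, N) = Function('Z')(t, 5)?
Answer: 37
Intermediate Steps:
Function('Z')(D, b) = 6 (Function('Z')(D, b) = Mul(2, 3) = 6)
Function('z')(t, N) = 6
Function('f')(U) = Add(-1, U)
Function('p')(C, V) = Add(V, Mul(2, C))
Function('J')(F, v) = Add(-1, Mul(2, v)) (Function('J')(F, v) = Add(v, Add(-1, v)) = Add(-1, Mul(2, v)))
Add(Function('p')(-26, Function('z')(9, 9)), Mul(-1, Function('J')(Add(-4, Mul(6, 1)), -41))) = Add(Add(6, Mul(2, -26)), Mul(-1, Add(-1, Mul(2, -41)))) = Add(Add(6, -52), Mul(-1, Add(-1, -82))) = Add(-46, Mul(-1, -83)) = Add(-46, 83) = 37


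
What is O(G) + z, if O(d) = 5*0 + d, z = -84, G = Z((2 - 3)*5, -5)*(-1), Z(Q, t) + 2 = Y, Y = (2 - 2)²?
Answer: -82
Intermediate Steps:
Y = 0 (Y = 0² = 0)
Z(Q, t) = -2 (Z(Q, t) = -2 + 0 = -2)
G = 2 (G = -2*(-1) = 2)
O(d) = d (O(d) = 0 + d = d)
O(G) + z = 2 - 84 = -82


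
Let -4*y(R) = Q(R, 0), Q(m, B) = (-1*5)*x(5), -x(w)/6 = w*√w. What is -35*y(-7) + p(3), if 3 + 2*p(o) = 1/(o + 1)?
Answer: -11/8 + 2625*√5/2 ≈ 2933.5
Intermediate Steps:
x(w) = -6*w^(3/2) (x(w) = -6*w*√w = -6*w^(3/2))
p(o) = -3/2 + 1/(2*(1 + o)) (p(o) = -3/2 + 1/(2*(o + 1)) = -3/2 + 1/(2*(1 + o)))
Q(m, B) = 150*√5 (Q(m, B) = (-1*5)*(-30*√5) = -(-30)*5*√5 = -(-150)*√5 = 150*√5)
y(R) = -75*√5/2
-35*y(-7) + p(3) = -(-2625)*√5/2 + (-2 - 3*3)/(2*(1 + 3)) = 2625*√5/2 + (½)*(-2 - 9)/4 = 2625*√5/2 + (½)*(¼)*(-11) = 2625*√5/2 - 11/8 = -11/8 + 2625*√5/2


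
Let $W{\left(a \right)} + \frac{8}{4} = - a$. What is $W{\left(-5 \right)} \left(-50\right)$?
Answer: $-150$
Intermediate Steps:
$W{\left(a \right)} = -2 - a$
$W{\left(-5 \right)} \left(-50\right) = \left(-2 - -5\right) \left(-50\right) = \left(-2 + 5\right) \left(-50\right) = 3 \left(-50\right) = -150$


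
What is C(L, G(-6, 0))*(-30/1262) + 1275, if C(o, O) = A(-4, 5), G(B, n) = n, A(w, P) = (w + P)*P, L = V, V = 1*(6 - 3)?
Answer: 804450/631 ≈ 1274.9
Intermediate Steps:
V = 3 (V = 1*3 = 3)
L = 3
A(w, P) = P*(P + w) (A(w, P) = (P + w)*P = P*(P + w))
C(o, O) = 5 (C(o, O) = 5*(5 - 4) = 5*1 = 5)
C(L, G(-6, 0))*(-30/1262) + 1275 = 5*(-30/1262) + 1275 = 5*(-30*1/1262) + 1275 = 5*(-15/631) + 1275 = -75/631 + 1275 = 804450/631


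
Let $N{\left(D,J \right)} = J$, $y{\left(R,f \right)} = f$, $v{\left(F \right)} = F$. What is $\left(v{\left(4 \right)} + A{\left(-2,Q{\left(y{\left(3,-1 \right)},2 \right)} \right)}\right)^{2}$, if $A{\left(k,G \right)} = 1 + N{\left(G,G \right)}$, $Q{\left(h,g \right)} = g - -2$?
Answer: $81$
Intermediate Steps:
$Q{\left(h,g \right)} = 2 + g$ ($Q{\left(h,g \right)} = g + 2 = 2 + g$)
$A{\left(k,G \right)} = 1 + G$
$\left(v{\left(4 \right)} + A{\left(-2,Q{\left(y{\left(3,-1 \right)},2 \right)} \right)}\right)^{2} = \left(4 + \left(1 + \left(2 + 2\right)\right)\right)^{2} = \left(4 + \left(1 + 4\right)\right)^{2} = \left(4 + 5\right)^{2} = 9^{2} = 81$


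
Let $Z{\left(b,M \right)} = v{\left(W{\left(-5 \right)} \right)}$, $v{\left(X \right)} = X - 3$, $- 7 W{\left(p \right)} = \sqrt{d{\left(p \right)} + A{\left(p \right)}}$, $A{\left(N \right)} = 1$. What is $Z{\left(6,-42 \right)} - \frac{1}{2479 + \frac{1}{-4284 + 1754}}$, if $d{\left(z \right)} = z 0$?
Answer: $- \frac{137998828}{43903083} \approx -3.1433$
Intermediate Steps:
$d{\left(z \right)} = 0$
$W{\left(p \right)} = - \frac{1}{7}$ ($W{\left(p \right)} = - \frac{\sqrt{0 + 1}}{7} = - \frac{\sqrt{1}}{7} = \left(- \frac{1}{7}\right) 1 = - \frac{1}{7}$)
$v{\left(X \right)} = -3 + X$
$Z{\left(b,M \right)} = - \frac{22}{7}$ ($Z{\left(b,M \right)} = -3 - \frac{1}{7} = - \frac{22}{7}$)
$Z{\left(6,-42 \right)} - \frac{1}{2479 + \frac{1}{-4284 + 1754}} = - \frac{22}{7} - \frac{1}{2479 + \frac{1}{-4284 + 1754}} = - \frac{22}{7} - \frac{1}{2479 + \frac{1}{-2530}} = - \frac{22}{7} - \frac{1}{2479 - \frac{1}{2530}} = - \frac{22}{7} - \frac{1}{\frac{6271869}{2530}} = - \frac{22}{7} - \frac{2530}{6271869} = - \frac{137998828}{43903083}$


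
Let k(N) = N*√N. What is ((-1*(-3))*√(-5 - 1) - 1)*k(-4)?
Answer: 8*I + 24*√6 ≈ 58.788 + 8.0*I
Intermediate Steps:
k(N) = N^(3/2)
((-1*(-3))*√(-5 - 1) - 1)*k(-4) = ((-1*(-3))*√(-5 - 1) - 1)*(-4)^(3/2) = (3*√(-6) - 1)*(-8*I) = (3*(I*√6) - 1)*(-8*I) = (3*I*√6 - 1)*(-8*I) = (-1 + 3*I*√6)*(-8*I) = -8*I*(-1 + 3*I*√6)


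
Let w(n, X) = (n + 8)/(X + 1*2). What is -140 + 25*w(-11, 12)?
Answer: -2035/14 ≈ -145.36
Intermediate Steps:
w(n, X) = (8 + n)/(2 + X) (w(n, X) = (8 + n)/(X + 2) = (8 + n)/(2 + X))
-140 + 25*w(-11, 12) = -140 + 25*((8 - 11)/(2 + 12)) = -140 + 25*(-3/14) = -140 - 75/14 = -2035/14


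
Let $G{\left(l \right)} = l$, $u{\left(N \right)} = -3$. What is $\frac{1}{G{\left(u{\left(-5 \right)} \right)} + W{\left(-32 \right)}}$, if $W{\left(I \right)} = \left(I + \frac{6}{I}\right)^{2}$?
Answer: $\frac{256}{264457} \approx 0.00096802$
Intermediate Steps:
$\frac{1}{G{\left(u{\left(-5 \right)} \right)} + W{\left(-32 \right)}} = \frac{1}{-3 + \frac{\left(6 + \left(-32\right)^{2}\right)^{2}}{1024}} = \frac{1}{-3 + \frac{\left(6 + 1024\right)^{2}}{1024}} = \frac{1}{-3 + \frac{1030^{2}}{1024}} = \frac{1}{-3 + \frac{1}{1024} \cdot 1060900} = \frac{1}{-3 + \frac{265225}{256}} = \frac{1}{\frac{264457}{256}} = \frac{256}{264457}$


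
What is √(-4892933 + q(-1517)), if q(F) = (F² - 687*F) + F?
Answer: I*√1550982 ≈ 1245.4*I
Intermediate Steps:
q(F) = F² - 686*F
√(-4892933 + q(-1517)) = √(-4892933 - 1517*(-686 - 1517)) = √(-4892933 - 1517*(-2203)) = √(-4892933 + 3341951) = √(-1550982) = I*√1550982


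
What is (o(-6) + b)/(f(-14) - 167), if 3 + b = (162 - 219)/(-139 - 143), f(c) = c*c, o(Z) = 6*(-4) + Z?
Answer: -3083/2726 ≈ -1.1310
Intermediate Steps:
o(Z) = -24 + Z
f(c) = c²
b = -263/94 (b = -3 + (162 - 219)/(-139 - 143) = -3 - 57/(-282) = -3 - 57*(-1/282) = -3 + 19/94 = -263/94 ≈ -2.7979)
(o(-6) + b)/(f(-14) - 167) = ((-24 - 6) - 263/94)/((-14)² - 167) = (-30 - 263/94)/(196 - 167) = -3083/94/29 = -3083/94*1/29 = -3083/2726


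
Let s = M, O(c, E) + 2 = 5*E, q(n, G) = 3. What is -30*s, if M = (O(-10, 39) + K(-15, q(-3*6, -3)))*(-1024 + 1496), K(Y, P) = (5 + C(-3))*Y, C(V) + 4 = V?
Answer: -3157680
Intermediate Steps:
C(V) = -4 + V
O(c, E) = -2 + 5*E
K(Y, P) = -2*Y (K(Y, P) = (5 + (-4 - 3))*Y = (5 - 7)*Y = -2*Y)
M = 105256 (M = ((-2 + 5*39) - 2*(-15))*(-1024 + 1496) = ((-2 + 195) + 30)*472 = (193 + 30)*472 = 223*472 = 105256)
s = 105256
-30*s = -30*105256 = -3157680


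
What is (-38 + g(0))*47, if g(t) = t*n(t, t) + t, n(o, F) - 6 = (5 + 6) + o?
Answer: -1786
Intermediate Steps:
n(o, F) = 17 + o (n(o, F) = 6 + ((5 + 6) + o) = 6 + (11 + o) = 17 + o)
g(t) = t + t*(17 + t) (g(t) = t*(17 + t) + t = t + t*(17 + t))
(-38 + g(0))*47 = (-38 + 0*(18 + 0))*47 = (-38 + 0*18)*47 = (-38 + 0)*47 = -38*47 = -1786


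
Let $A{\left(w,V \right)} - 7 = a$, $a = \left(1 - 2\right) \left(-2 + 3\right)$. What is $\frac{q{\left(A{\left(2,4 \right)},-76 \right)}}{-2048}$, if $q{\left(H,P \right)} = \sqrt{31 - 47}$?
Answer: $- \frac{i}{512} \approx - 0.0019531 i$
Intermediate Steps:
$a = -1$ ($a = \left(-1\right) 1 = -1$)
$A{\left(w,V \right)} = 6$ ($A{\left(w,V \right)} = 7 - 1 = 6$)
$q{\left(H,P \right)} = 4 i$ ($q{\left(H,P \right)} = \sqrt{-16} = 4 i$)
$\frac{q{\left(A{\left(2,4 \right)},-76 \right)}}{-2048} = \frac{4 i}{-2048} = 4 i \left(- \frac{1}{2048}\right) = - \frac{i}{512}$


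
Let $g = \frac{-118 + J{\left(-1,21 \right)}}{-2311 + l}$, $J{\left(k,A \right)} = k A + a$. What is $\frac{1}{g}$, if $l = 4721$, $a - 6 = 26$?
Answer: $- \frac{2410}{107} \approx -22.523$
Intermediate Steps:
$a = 32$ ($a = 6 + 26 = 32$)
$J{\left(k,A \right)} = 32 + A k$ ($J{\left(k,A \right)} = k A + 32 = A k + 32 = 32 + A k$)
$g = - \frac{107}{2410}$ ($g = \frac{-118 + \left(32 + 21 \left(-1\right)\right)}{-2311 + 4721} = \frac{-118 + \left(32 - 21\right)}{2410} = \left(-118 + 11\right) \frac{1}{2410} = \left(-107\right) \frac{1}{2410} = - \frac{107}{2410} \approx -0.044398$)
$\frac{1}{g} = \frac{1}{- \frac{107}{2410}} = - \frac{2410}{107}$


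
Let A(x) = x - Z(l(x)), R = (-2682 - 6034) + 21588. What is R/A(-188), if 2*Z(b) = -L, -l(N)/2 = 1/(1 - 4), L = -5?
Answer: -25744/381 ≈ -67.570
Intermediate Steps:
l(N) = 2/3 (l(N) = -2/(1 - 4) = -2/(-3) = -2*(-1/3) = 2/3)
R = 12872 (R = -8716 + 21588 = 12872)
Z(b) = 5/2 (Z(b) = (-1*(-5))/2 = (1/2)*5 = 5/2)
A(x) = -5/2 + x (A(x) = x - 1*5/2 = x - 5/2 = -5/2 + x)
R/A(-188) = 12872/(-5/2 - 188) = 12872/(-381/2) = 12872*(-2/381) = -25744/381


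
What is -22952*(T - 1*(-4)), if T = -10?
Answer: 137712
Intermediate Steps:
-22952*(T - 1*(-4)) = -22952*(-10 - 1*(-4)) = -22952*(-10 + 4) = -22952*(-6) = 137712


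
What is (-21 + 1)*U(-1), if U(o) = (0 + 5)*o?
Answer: 100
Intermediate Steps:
U(o) = 5*o
(-21 + 1)*U(-1) = (-21 + 1)*(5*(-1)) = -20*(-5) = 100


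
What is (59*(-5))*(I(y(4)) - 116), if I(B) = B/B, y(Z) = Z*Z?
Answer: 33925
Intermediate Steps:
y(Z) = Z**2
I(B) = 1
(59*(-5))*(I(y(4)) - 116) = (59*(-5))*(1 - 116) = -295*(-115) = 33925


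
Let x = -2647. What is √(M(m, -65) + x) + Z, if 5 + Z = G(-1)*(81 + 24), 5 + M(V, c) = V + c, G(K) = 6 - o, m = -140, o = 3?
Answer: 310 + I*√2857 ≈ 310.0 + 53.451*I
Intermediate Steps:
G(K) = 3 (G(K) = 6 - 1*3 = 6 - 3 = 3)
M(V, c) = -5 + V + c (M(V, c) = -5 + (V + c) = -5 + V + c)
Z = 310 (Z = -5 + 3*(81 + 24) = -5 + 3*105 = -5 + 315 = 310)
√(M(m, -65) + x) + Z = √((-5 - 140 - 65) - 2647) + 310 = √(-210 - 2647) + 310 = √(-2857) + 310 = I*√2857 + 310 = 310 + I*√2857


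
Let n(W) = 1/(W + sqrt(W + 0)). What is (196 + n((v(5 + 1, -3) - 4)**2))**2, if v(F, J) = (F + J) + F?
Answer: 34586161/900 ≈ 38429.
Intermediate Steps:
v(F, J) = J + 2*F
n(W) = 1/(W + sqrt(W))
(196 + n((v(5 + 1, -3) - 4)**2))**2 = (196 + 1/(((-3 + 2*(5 + 1)) - 4)**2 + sqrt(((-3 + 2*(5 + 1)) - 4)**2)))**2 = (196 + 1/(((-3 + 2*6) - 4)**2 + sqrt(((-3 + 2*6) - 4)**2)))**2 = (196 + 1/(((-3 + 12) - 4)**2 + sqrt(((-3 + 12) - 4)**2)))**2 = (196 + 1/((9 - 4)**2 + sqrt((9 - 4)**2)))**2 = (196 + 1/(5**2 + sqrt(5**2)))**2 = (196 + 1/(25 + sqrt(25)))**2 = (196 + 1/(25 + 5))**2 = (196 + 1/30)**2 = (5881/30)**2 = 34586161/900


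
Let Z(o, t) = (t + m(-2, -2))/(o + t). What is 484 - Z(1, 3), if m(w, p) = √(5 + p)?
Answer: 1933/4 - √3/4 ≈ 482.82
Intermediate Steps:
Z(o, t) = (t + √3)/(o + t) (Z(o, t) = (t + √(5 - 2))/(o + t) = (t + √3)/(o + t))
484 - Z(1, 3) = 484 - (3 + √3)/(1 + 3) = 484 - (3 + √3)/4 = 484 - (¾ + √3/4) = 484 + (-¾ - √3/4) = 1933/4 - √3/4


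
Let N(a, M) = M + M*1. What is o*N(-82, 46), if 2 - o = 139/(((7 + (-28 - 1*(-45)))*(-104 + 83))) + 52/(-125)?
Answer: 3900409/15750 ≈ 247.65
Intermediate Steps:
N(a, M) = 2*M (N(a, M) = M + M = 2*M)
o = 169583/63000 (o = 2 - (139/(((7 + (-28 - 1*(-45)))*(-104 + 83))) + 52/(-125)) = 2 - (139/(((7 + (-28 + 45))*(-21))) + 52*(-1/125)) = 2 - (139/(((7 + 17)*(-21))) - 52/125) = 2 - (139/((24*(-21))) - 52/125) = 2 - (139/(-504) - 52/125) = 2 - (139*(-1/504) - 52/125) = 2 - (-139/504 - 52/125) = 2 - 1*(-43583/63000) = 2 + 43583/63000 = 169583/63000 ≈ 2.6918)
o*N(-82, 46) = 169583*(2*46)/63000 = (169583/63000)*92 = 3900409/15750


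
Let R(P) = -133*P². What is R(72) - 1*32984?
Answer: -722456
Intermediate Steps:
R(72) - 1*32984 = -133*72² - 1*32984 = -133*5184 - 32984 = -689472 - 32984 = -722456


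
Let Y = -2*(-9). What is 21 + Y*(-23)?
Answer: -393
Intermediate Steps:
Y = 18
21 + Y*(-23) = 21 + 18*(-23) = 21 - 414 = -393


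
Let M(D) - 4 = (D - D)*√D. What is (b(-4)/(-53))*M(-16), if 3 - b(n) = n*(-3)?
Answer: 36/53 ≈ 0.67924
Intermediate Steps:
M(D) = 4 (M(D) = 4 + (D - D)*√D = 4 + 0*√D = 4 + 0 = 4)
b(n) = 3 + 3*n (b(n) = 3 - n*(-3) = 3 - (-3)*n = 3 + 3*n)
(b(-4)/(-53))*M(-16) = ((3 + 3*(-4))/(-53))*4 = ((3 - 12)*(-1/53))*4 = -9*(-1/53)*4 = (9/53)*4 = 36/53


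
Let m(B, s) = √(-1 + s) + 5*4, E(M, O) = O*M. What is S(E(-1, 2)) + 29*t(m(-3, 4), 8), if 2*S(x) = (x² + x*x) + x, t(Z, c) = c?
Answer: 235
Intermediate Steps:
E(M, O) = M*O
m(B, s) = 20 + √(-1 + s) (m(B, s) = √(-1 + s) + 20 = 20 + √(-1 + s))
S(x) = x² + x/2 (S(x) = ((x² + x*x) + x)/2 = ((x² + x²) + x)/2 = (2*x² + x)/2 = (x + 2*x²)/2 = x² + x/2)
S(E(-1, 2)) + 29*t(m(-3, 4), 8) = (-1*2)*(½ - 1*2) + 29*8 = -2*(½ - 2) + 232 = -2*(-3/2) + 232 = 3 + 232 = 235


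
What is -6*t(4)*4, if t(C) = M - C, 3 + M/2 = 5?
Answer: 0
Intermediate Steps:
M = 4 (M = -6 + 2*5 = -6 + 10 = 4)
t(C) = 4 - C
-6*t(4)*4 = -6*(4 - 1*4)*4 = -6*(4 - 4)*4 = -6*0*4 = 0*4 = 0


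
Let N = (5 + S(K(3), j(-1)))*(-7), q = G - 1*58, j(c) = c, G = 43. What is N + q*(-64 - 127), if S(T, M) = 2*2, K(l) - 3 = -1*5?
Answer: 2802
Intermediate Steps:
K(l) = -2 (K(l) = 3 - 1*5 = 3 - 5 = -2)
q = -15 (q = 43 - 1*58 = 43 - 58 = -15)
S(T, M) = 4
N = -63 (N = (5 + 4)*(-7) = 9*(-7) = -63)
N + q*(-64 - 127) = -63 - 15*(-64 - 127) = -63 - 15*(-191) = -63 + 2865 = 2802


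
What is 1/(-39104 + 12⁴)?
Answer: -1/18368 ≈ -5.4442e-5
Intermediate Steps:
1/(-39104 + 12⁴) = 1/(-39104 + 20736) = 1/(-18368) = -1/18368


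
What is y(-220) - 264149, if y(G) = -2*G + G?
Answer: -263929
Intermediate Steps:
y(G) = -G
y(-220) - 264149 = -1*(-220) - 264149 = 220 - 264149 = -263929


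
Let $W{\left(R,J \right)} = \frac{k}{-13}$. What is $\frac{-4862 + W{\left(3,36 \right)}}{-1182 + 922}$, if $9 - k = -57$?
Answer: $\frac{15818}{845} \approx 18.72$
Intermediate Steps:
$k = 66$ ($k = 9 - -57 = 9 + 57 = 66$)
$W{\left(R,J \right)} = - \frac{66}{13}$ ($W{\left(R,J \right)} = \frac{66}{-13} = 66 \left(- \frac{1}{13}\right) = - \frac{66}{13}$)
$\frac{-4862 + W{\left(3,36 \right)}}{-1182 + 922} = \frac{-4862 - \frac{66}{13}}{-1182 + 922} = - \frac{63272}{13 \left(-260\right)} = \left(- \frac{63272}{13}\right) \left(- \frac{1}{260}\right) = \frac{15818}{845}$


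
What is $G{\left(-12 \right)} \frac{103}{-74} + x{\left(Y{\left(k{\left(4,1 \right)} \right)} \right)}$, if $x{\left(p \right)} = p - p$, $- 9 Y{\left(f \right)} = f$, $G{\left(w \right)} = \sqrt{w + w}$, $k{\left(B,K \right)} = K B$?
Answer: $- \frac{103 i \sqrt{6}}{37} \approx - 6.8188 i$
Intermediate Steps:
$k{\left(B,K \right)} = B K$
$G{\left(w \right)} = \sqrt{2} \sqrt{w}$ ($G{\left(w \right)} = \sqrt{2 w} = \sqrt{2} \sqrt{w}$)
$Y{\left(f \right)} = - \frac{f}{9}$
$x{\left(p \right)} = 0$
$G{\left(-12 \right)} \frac{103}{-74} + x{\left(Y{\left(k{\left(4,1 \right)} \right)} \right)} = \sqrt{2} \sqrt{-12} \frac{103}{-74} + 0 = \sqrt{2} \cdot 2 i \sqrt{3} \cdot 103 \left(- \frac{1}{74}\right) + 0 = 2 i \sqrt{6} \left(- \frac{103}{74}\right) + 0 = - \frac{103 i \sqrt{6}}{37} + 0 = - \frac{103 i \sqrt{6}}{37}$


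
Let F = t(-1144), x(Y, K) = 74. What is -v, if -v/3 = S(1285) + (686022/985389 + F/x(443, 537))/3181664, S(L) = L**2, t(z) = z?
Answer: 95772319932070365753/19333589694992 ≈ 4.9537e+6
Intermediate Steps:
F = -1144
v = -95772319932070365753/19333589694992 (v = -3*(1285**2 + (686022/985389 - 1144/74)/3181664) = -3*(1651225 + (686022*(1/985389) - 1144*1/74)*(1/3181664)) = -3*(1651225 + (228674/328463 - 572/37)*(1/3181664)) = -3*(1651225 - 179419898/12153131*1/3181664) = -3*(1651225 - 89709949/19333589694992) = -3*31924106644023455251/19333589694992 = -95772319932070365753/19333589694992 ≈ -4.9537e+6)
-v = -1*(-95772319932070365753/19333589694992) = 95772319932070365753/19333589694992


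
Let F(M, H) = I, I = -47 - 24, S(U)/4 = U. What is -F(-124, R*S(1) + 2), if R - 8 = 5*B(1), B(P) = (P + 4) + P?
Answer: 71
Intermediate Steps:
S(U) = 4*U
B(P) = 4 + 2*P (B(P) = (4 + P) + P = 4 + 2*P)
R = 38 (R = 8 + 5*(4 + 2*1) = 8 + 5*(4 + 2) = 8 + 5*6 = 8 + 30 = 38)
I = -71
F(M, H) = -71
-F(-124, R*S(1) + 2) = -1*(-71) = 71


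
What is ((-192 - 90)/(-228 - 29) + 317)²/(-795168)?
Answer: -6683226001/52520051232 ≈ -0.12725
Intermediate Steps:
((-192 - 90)/(-228 - 29) + 317)²/(-795168) = (-282/(-257) + 317)²*(-1/795168) = (-282*(-1/257) + 317)²*(-1/795168) = (282/257 + 317)²*(-1/795168) = (81751/257)²*(-1/795168) = (6683226001/66049)*(-1/795168) = -6683226001/52520051232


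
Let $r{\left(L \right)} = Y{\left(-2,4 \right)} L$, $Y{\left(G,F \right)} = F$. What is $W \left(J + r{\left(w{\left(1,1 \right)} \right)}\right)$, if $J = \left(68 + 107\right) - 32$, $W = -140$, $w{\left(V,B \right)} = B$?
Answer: $-20580$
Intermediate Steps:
$J = 143$ ($J = 175 - 32 = 143$)
$r{\left(L \right)} = 4 L$
$W \left(J + r{\left(w{\left(1,1 \right)} \right)}\right) = - 140 \left(143 + 4 \cdot 1\right) = - 140 \left(143 + 4\right) = \left(-140\right) 147 = -20580$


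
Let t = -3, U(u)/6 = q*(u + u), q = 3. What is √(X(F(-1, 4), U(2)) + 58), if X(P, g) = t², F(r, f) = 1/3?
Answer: √67 ≈ 8.1853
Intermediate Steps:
F(r, f) = ⅓
U(u) = 36*u (U(u) = 6*(3*(u + u)) = 6*(3*(2*u)) = 6*(6*u) = 36*u)
X(P, g) = 9 (X(P, g) = (-3)² = 9)
√(X(F(-1, 4), U(2)) + 58) = √(9 + 58) = √67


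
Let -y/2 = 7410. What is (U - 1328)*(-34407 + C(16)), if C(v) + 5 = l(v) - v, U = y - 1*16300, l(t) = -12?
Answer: 1117509120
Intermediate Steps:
y = -14820 (y = -2*7410 = -14820)
U = -31120 (U = -14820 - 1*16300 = -14820 - 16300 = -31120)
C(v) = -17 - v (C(v) = -5 + (-12 - v) = -17 - v)
(U - 1328)*(-34407 + C(16)) = (-31120 - 1328)*(-34407 + (-17 - 1*16)) = -32448*(-34407 + (-17 - 16)) = -32448*(-34407 - 33) = -32448*(-34440) = 1117509120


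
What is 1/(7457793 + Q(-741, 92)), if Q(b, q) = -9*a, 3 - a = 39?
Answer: 1/7458117 ≈ 1.3408e-7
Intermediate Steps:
a = -36 (a = 3 - 1*39 = 3 - 39 = -36)
Q(b, q) = 324 (Q(b, q) = -9*(-36) = 324)
1/(7457793 + Q(-741, 92)) = 1/(7457793 + 324) = 1/7458117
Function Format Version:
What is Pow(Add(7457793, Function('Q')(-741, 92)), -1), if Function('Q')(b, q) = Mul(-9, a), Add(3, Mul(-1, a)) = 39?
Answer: Rational(1, 7458117) ≈ 1.3408e-7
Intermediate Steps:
a = -36 (a = Add(3, Mul(-1, 39)) = Add(3, -39) = -36)
Function('Q')(b, q) = 324 (Function('Q')(b, q) = Mul(-9, -36) = 324)
Pow(Add(7457793, Function('Q')(-741, 92)), -1) = Pow(Add(7457793, 324), -1) = Pow(7458117, -1) = Rational(1, 7458117)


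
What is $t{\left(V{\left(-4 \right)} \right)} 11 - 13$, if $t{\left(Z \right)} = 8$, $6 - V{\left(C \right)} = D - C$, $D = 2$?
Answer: $75$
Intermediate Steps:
$V{\left(C \right)} = 4 + C$ ($V{\left(C \right)} = 6 - \left(2 - C\right) = 6 + \left(-2 + C\right) = 4 + C$)
$t{\left(V{\left(-4 \right)} \right)} 11 - 13 = 8 \cdot 11 - 13 = 88 - 13 = 75$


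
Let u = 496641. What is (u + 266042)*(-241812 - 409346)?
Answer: -496627136914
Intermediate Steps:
(u + 266042)*(-241812 - 409346) = (496641 + 266042)*(-241812 - 409346) = 762683*(-651158) = -496627136914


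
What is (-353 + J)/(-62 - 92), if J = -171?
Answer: 262/77 ≈ 3.4026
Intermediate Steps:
(-353 + J)/(-62 - 92) = (-353 - 171)/(-62 - 92) = -524/(-154) = -524*(-1/154) = 262/77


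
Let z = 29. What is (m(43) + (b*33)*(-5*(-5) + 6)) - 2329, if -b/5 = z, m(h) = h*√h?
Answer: -150664 + 43*√43 ≈ -1.5038e+5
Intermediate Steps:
m(h) = h^(3/2)
b = -145 (b = -5*29 = -145)
(m(43) + (b*33)*(-5*(-5) + 6)) - 2329 = (43^(3/2) + (-145*33)*(-5*(-5) + 6)) - 2329 = (43*√43 - 4785*(25 + 6)) - 2329 = (43*√43 - 4785*31) - 2329 = (43*√43 - 148335) - 2329 = (-148335 + 43*√43) - 2329 = -150664 + 43*√43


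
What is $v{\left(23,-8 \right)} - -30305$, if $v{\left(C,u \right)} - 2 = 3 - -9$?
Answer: $30319$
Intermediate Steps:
$v{\left(C,u \right)} = 14$ ($v{\left(C,u \right)} = 2 + \left(3 - -9\right) = 2 + \left(3 + 9\right) = 2 + 12 = 14$)
$v{\left(23,-8 \right)} - -30305 = 14 - -30305 = 14 + 30305 = 30319$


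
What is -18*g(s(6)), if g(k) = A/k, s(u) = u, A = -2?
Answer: 6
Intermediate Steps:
g(k) = -2/k
-18*g(s(6)) = -(-36)/6 = -18*(-1/3) = 6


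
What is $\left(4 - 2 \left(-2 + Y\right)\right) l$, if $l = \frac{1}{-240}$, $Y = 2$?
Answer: $- \frac{1}{60} \approx -0.016667$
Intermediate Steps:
$l = - \frac{1}{240} \approx -0.0041667$
$\left(4 - 2 \left(-2 + Y\right)\right) l = \left(4 - 2 \left(-2 + 2\right)\right) \left(- \frac{1}{240}\right) = \left(4 - 0\right) \left(- \frac{1}{240}\right) = \left(4 + 0\right) \left(- \frac{1}{240}\right) = 4 \left(- \frac{1}{240}\right) = - \frac{1}{60}$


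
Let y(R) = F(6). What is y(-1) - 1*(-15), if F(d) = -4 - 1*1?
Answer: 10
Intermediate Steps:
F(d) = -5 (F(d) = -4 - 1 = -5)
y(R) = -5
y(-1) - 1*(-15) = -5 - 1*(-15) = -5 + 15 = 10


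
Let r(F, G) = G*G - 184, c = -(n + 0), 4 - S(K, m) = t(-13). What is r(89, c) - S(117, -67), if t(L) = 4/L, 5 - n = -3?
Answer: -1616/13 ≈ -124.31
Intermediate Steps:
n = 8 (n = 5 - 1*(-3) = 5 + 3 = 8)
S(K, m) = 56/13 (S(K, m) = 4 - 4/(-13) = 4 - 4*(-1)/13 = 4 - 1*(-4/13) = 4 + 4/13 = 56/13)
c = -8 (c = -(8 + 0) = -1*8 = -8)
r(F, G) = -184 + G² (r(F, G) = G² - 184 = -184 + G²)
r(89, c) - S(117, -67) = (-184 + (-8)²) - 1*56/13 = (-184 + 64) - 56/13 = -120 - 56/13 = -1616/13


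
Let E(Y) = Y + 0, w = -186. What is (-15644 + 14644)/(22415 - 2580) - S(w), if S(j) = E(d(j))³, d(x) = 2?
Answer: -31936/3967 ≈ -8.0504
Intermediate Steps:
E(Y) = Y
S(j) = 8 (S(j) = 2³ = 8)
(-15644 + 14644)/(22415 - 2580) - S(w) = (-15644 + 14644)/(22415 - 2580) - 1*8 = -1000/19835 - 8 = -1000*1/19835 - 8 = -200/3967 - 8 = -31936/3967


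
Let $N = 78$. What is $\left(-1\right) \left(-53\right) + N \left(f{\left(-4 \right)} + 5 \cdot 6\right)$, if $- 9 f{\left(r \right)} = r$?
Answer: $\frac{7283}{3} \approx 2427.7$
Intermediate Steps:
$f{\left(r \right)} = - \frac{r}{9}$
$\left(-1\right) \left(-53\right) + N \left(f{\left(-4 \right)} + 5 \cdot 6\right) = \left(-1\right) \left(-53\right) + 78 \left(\left(- \frac{1}{9}\right) \left(-4\right) + 5 \cdot 6\right) = 53 + 78 \left(\frac{4}{9} + 30\right) = 53 + 78 \cdot \frac{274}{9} = 53 + \frac{7124}{3} = \frac{7283}{3}$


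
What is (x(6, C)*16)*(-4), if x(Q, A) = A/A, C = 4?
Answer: -64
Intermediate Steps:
x(Q, A) = 1
(x(6, C)*16)*(-4) = (1*16)*(-4) = 16*(-4) = -64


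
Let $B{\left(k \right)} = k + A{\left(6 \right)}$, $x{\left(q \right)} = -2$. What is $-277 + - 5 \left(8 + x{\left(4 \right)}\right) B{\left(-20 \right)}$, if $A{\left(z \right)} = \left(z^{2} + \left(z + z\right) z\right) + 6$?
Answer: $-3097$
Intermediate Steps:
$A{\left(z \right)} = 6 + 3 z^{2}$ ($A{\left(z \right)} = \left(z^{2} + 2 z z\right) + 6 = \left(z^{2} + 2 z^{2}\right) + 6 = 3 z^{2} + 6 = 6 + 3 z^{2}$)
$B{\left(k \right)} = 114 + k$ ($B{\left(k \right)} = k + \left(6 + 3 \cdot 6^{2}\right) = k + \left(6 + 3 \cdot 36\right) = k + \left(6 + 108\right) = k + 114 = 114 + k$)
$-277 + - 5 \left(8 + x{\left(4 \right)}\right) B{\left(-20 \right)} = -277 + - 5 \left(8 - 2\right) \left(114 - 20\right) = -277 + \left(-5\right) 6 \cdot 94 = -277 - 2820 = -3097$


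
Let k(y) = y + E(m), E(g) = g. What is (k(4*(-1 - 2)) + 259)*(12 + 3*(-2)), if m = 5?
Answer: 1512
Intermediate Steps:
k(y) = 5 + y (k(y) = y + 5 = 5 + y)
(k(4*(-1 - 2)) + 259)*(12 + 3*(-2)) = ((5 + 4*(-1 - 2)) + 259)*(12 + 3*(-2)) = ((5 + 4*(-3)) + 259)*(12 - 6) = ((5 - 12) + 259)*6 = (-7 + 259)*6 = 252*6 = 1512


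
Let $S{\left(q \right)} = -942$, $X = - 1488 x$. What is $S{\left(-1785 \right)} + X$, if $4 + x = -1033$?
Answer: $1542114$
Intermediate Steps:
$x = -1037$ ($x = -4 - 1033 = -1037$)
$X = 1543056$ ($X = \left(-1488\right) \left(-1037\right) = 1543056$)
$S{\left(-1785 \right)} + X = -942 + 1543056 = 1542114$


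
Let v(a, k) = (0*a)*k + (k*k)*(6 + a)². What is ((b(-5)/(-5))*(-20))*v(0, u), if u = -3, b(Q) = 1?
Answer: 1296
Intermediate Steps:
v(a, k) = k²*(6 + a)² (v(a, k) = 0*k + k²*(6 + a)² = 0 + k²*(6 + a)² = k²*(6 + a)²)
((b(-5)/(-5))*(-20))*v(0, u) = ((1/(-5))*(-20))*((-3)²*(6 + 0)²) = ((1*(-⅕))*(-20))*(9*6²) = (-⅕*(-20))*(9*36) = 4*324 = 1296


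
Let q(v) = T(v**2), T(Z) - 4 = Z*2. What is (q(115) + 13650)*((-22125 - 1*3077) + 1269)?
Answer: -959809032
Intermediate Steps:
T(Z) = 4 + 2*Z (T(Z) = 4 + Z*2 = 4 + 2*Z)
q(v) = 4 + 2*v**2
(q(115) + 13650)*((-22125 - 1*3077) + 1269) = ((4 + 2*115**2) + 13650)*((-22125 - 1*3077) + 1269) = ((4 + 2*13225) + 13650)*((-22125 - 3077) + 1269) = ((4 + 26450) + 13650)*(-25202 + 1269) = (26454 + 13650)*(-23933) = 40104*(-23933) = -959809032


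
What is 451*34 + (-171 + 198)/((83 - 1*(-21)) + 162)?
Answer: 4078871/266 ≈ 15334.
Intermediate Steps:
451*34 + (-171 + 198)/((83 - 1*(-21)) + 162) = 15334 + 27/((83 + 21) + 162) = 15334 + 27/(104 + 162) = 15334 + 27/266 = 4078871/266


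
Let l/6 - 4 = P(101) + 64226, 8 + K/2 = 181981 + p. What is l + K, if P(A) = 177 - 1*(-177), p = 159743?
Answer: 1070936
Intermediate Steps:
P(A) = 354 (P(A) = 177 + 177 = 354)
K = 683432 (K = -16 + 2*(181981 + 159743) = -16 + 2*341724 = -16 + 683448 = 683432)
l = 387504 (l = 24 + 6*(354 + 64226) = 24 + 6*64580 = 24 + 387480 = 387504)
l + K = 387504 + 683432 = 1070936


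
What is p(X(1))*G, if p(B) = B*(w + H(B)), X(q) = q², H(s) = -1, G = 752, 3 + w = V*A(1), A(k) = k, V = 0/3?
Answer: -3008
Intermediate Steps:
V = 0 (V = 0*(⅓) = 0)
w = -3 (w = -3 + 0*1 = -3 + 0 = -3)
p(B) = -4*B (p(B) = B*(-3 - 1) = B*(-4) = -4*B)
p(X(1))*G = -4*1²*752 = -4*1*752 = -4*752 = -3008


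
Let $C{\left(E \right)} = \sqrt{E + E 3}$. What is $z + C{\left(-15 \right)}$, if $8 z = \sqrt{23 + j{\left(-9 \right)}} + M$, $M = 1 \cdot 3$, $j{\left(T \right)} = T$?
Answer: $\frac{3}{8} + \frac{\sqrt{14}}{8} + 2 i \sqrt{15} \approx 0.84271 + 7.746 i$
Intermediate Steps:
$M = 3$
$C{\left(E \right)} = 2 \sqrt{E}$ ($C{\left(E \right)} = \sqrt{E + 3 E} = \sqrt{4 E} = 2 \sqrt{E}$)
$z = \frac{3}{8} + \frac{\sqrt{14}}{8}$ ($z = \frac{\sqrt{23 - 9} + 3}{8} = \frac{\sqrt{14} + 3}{8} = \frac{3 + \sqrt{14}}{8} = \frac{3}{8} + \frac{\sqrt{14}}{8} \approx 0.84271$)
$z + C{\left(-15 \right)} = \left(\frac{3}{8} + \frac{\sqrt{14}}{8}\right) + 2 \sqrt{-15} = \left(\frac{3}{8} + \frac{\sqrt{14}}{8}\right) + 2 i \sqrt{15} = \frac{3}{8} + \frac{\sqrt{14}}{8} + 2 i \sqrt{15}$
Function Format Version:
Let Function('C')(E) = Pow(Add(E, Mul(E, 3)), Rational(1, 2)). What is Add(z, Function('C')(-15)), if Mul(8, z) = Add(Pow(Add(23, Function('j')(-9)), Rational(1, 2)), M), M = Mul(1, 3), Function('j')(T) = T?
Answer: Add(Rational(3, 8), Mul(Rational(1, 8), Pow(14, Rational(1, 2))), Mul(2, I, Pow(15, Rational(1, 2)))) ≈ Add(0.84271, Mul(7.7460, I))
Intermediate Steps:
M = 3
Function('C')(E) = Mul(2, Pow(E, Rational(1, 2))) (Function('C')(E) = Pow(Add(E, Mul(3, E)), Rational(1, 2)) = Pow(Mul(4, E), Rational(1, 2)) = Mul(2, Pow(E, Rational(1, 2))))
z = Add(Rational(3, 8), Mul(Rational(1, 8), Pow(14, Rational(1, 2)))) (z = Mul(Rational(1, 8), Add(Pow(Add(23, -9), Rational(1, 2)), 3)) = Mul(Rational(1, 8), Add(Pow(14, Rational(1, 2)), 3)) = Mul(Rational(1, 8), Add(3, Pow(14, Rational(1, 2)))) = Add(Rational(3, 8), Mul(Rational(1, 8), Pow(14, Rational(1, 2)))) ≈ 0.84271)
Add(z, Function('C')(-15)) = Add(Add(Rational(3, 8), Mul(Rational(1, 8), Pow(14, Rational(1, 2)))), Mul(2, Pow(-15, Rational(1, 2)))) = Add(Add(Rational(3, 8), Mul(Rational(1, 8), Pow(14, Rational(1, 2)))), Mul(2, Mul(I, Pow(15, Rational(1, 2))))) = Add(Add(Rational(3, 8), Mul(Rational(1, 8), Pow(14, Rational(1, 2)))), Mul(2, I, Pow(15, Rational(1, 2)))) = Add(Rational(3, 8), Mul(Rational(1, 8), Pow(14, Rational(1, 2))), Mul(2, I, Pow(15, Rational(1, 2))))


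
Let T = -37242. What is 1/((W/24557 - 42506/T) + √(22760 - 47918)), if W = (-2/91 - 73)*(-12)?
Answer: 2038104446343403333077/43565172007763039951436583 - 1731567417936817317129*I*√25158/43565172007763039951436583 ≈ 4.6783e-5 - 0.0063043*I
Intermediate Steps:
W = 79740/91 (W = (-2*1/91 - 73)*(-12) = (-2/91 - 73)*(-12) = -6645/91*(-12) = 79740/91 ≈ 876.26)
1/((W/24557 - 42506/T) + √(22760 - 47918)) = 1/(((79740/91)/24557 - 42506/(-37242)) + √(22760 - 47918)) = 1/(((79740/91)*(1/24557) - 42506*(-1/37242)) + √(-25158)) = 1/((79740/2234687 + 21253/18621) + I*√25158) = 1/(48978641351/41612106627 + I*√25158)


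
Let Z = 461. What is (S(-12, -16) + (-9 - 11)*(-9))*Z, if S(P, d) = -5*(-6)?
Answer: 96810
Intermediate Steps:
S(P, d) = 30
(S(-12, -16) + (-9 - 11)*(-9))*Z = (30 + (-9 - 11)*(-9))*461 = (30 - 20*(-9))*461 = (30 + 180)*461 = 210*461 = 96810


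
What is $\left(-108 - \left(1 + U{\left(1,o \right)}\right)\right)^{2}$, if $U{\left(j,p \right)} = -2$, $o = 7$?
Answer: $11449$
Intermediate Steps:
$\left(-108 - \left(1 + U{\left(1,o \right)}\right)\right)^{2} = \left(-108 - -1\right)^{2} = \left(-108 + \left(-1 + 2\right)\right)^{2} = \left(-108 + 1\right)^{2} = \left(-107\right)^{2} = 11449$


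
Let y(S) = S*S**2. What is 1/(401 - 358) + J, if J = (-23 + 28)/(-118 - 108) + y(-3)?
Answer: -262375/9718 ≈ -26.999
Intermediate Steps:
y(S) = S**3
J = -6107/226 (J = (-23 + 28)/(-118 - 108) + (-3)**3 = 5/(-226) - 27 = 5*(-1/226) - 27 = -5/226 - 27 = -6107/226 ≈ -27.022)
1/(401 - 358) + J = 1/(401 - 358) - 6107/226 = 1/43 - 6107/226 = -262375/9718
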